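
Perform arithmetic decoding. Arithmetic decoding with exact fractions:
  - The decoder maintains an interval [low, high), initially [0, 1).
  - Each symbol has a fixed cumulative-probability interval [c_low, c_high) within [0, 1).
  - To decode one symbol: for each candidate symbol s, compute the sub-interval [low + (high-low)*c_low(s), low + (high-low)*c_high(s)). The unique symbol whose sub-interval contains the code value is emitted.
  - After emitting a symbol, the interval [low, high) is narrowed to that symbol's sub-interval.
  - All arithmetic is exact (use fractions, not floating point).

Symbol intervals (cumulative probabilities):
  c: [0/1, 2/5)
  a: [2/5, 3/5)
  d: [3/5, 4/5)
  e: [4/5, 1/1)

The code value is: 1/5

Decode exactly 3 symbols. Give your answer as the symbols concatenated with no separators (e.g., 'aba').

Answer: caa

Derivation:
Step 1: interval [0/1, 1/1), width = 1/1 - 0/1 = 1/1
  'c': [0/1 + 1/1*0/1, 0/1 + 1/1*2/5) = [0/1, 2/5) <- contains code 1/5
  'a': [0/1 + 1/1*2/5, 0/1 + 1/1*3/5) = [2/5, 3/5)
  'd': [0/1 + 1/1*3/5, 0/1 + 1/1*4/5) = [3/5, 4/5)
  'e': [0/1 + 1/1*4/5, 0/1 + 1/1*1/1) = [4/5, 1/1)
  emit 'c', narrow to [0/1, 2/5)
Step 2: interval [0/1, 2/5), width = 2/5 - 0/1 = 2/5
  'c': [0/1 + 2/5*0/1, 0/1 + 2/5*2/5) = [0/1, 4/25)
  'a': [0/1 + 2/5*2/5, 0/1 + 2/5*3/5) = [4/25, 6/25) <- contains code 1/5
  'd': [0/1 + 2/5*3/5, 0/1 + 2/5*4/5) = [6/25, 8/25)
  'e': [0/1 + 2/5*4/5, 0/1 + 2/5*1/1) = [8/25, 2/5)
  emit 'a', narrow to [4/25, 6/25)
Step 3: interval [4/25, 6/25), width = 6/25 - 4/25 = 2/25
  'c': [4/25 + 2/25*0/1, 4/25 + 2/25*2/5) = [4/25, 24/125)
  'a': [4/25 + 2/25*2/5, 4/25 + 2/25*3/5) = [24/125, 26/125) <- contains code 1/5
  'd': [4/25 + 2/25*3/5, 4/25 + 2/25*4/5) = [26/125, 28/125)
  'e': [4/25 + 2/25*4/5, 4/25 + 2/25*1/1) = [28/125, 6/25)
  emit 'a', narrow to [24/125, 26/125)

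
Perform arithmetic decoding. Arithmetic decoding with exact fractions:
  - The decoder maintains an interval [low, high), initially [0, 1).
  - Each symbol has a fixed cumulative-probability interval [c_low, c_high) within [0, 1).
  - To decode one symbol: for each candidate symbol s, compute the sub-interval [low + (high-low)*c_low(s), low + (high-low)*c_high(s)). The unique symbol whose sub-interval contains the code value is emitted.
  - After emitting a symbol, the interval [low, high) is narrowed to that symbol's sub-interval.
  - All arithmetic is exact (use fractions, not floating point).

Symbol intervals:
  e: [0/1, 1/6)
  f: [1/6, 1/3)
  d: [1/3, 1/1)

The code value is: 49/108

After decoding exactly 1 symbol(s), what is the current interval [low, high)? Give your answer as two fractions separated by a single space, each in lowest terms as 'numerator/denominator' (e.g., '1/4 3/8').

Answer: 1/3 1/1

Derivation:
Step 1: interval [0/1, 1/1), width = 1/1 - 0/1 = 1/1
  'e': [0/1 + 1/1*0/1, 0/1 + 1/1*1/6) = [0/1, 1/6)
  'f': [0/1 + 1/1*1/6, 0/1 + 1/1*1/3) = [1/6, 1/3)
  'd': [0/1 + 1/1*1/3, 0/1 + 1/1*1/1) = [1/3, 1/1) <- contains code 49/108
  emit 'd', narrow to [1/3, 1/1)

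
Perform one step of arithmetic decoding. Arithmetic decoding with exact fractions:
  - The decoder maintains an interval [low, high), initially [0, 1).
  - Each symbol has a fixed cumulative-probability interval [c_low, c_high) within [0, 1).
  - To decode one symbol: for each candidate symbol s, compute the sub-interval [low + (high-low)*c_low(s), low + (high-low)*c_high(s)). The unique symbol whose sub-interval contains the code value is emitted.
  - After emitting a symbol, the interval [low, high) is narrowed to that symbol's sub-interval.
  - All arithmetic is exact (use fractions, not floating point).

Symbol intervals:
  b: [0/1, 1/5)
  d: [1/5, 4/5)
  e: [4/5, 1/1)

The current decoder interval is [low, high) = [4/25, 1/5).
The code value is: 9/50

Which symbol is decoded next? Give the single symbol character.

Interval width = high − low = 1/5 − 4/25 = 1/25
Scaled code = (code − low) / width = (9/50 − 4/25) / 1/25 = 1/2
  b: [0/1, 1/5) 
  d: [1/5, 4/5) ← scaled code falls here ✓
  e: [4/5, 1/1) 

Answer: d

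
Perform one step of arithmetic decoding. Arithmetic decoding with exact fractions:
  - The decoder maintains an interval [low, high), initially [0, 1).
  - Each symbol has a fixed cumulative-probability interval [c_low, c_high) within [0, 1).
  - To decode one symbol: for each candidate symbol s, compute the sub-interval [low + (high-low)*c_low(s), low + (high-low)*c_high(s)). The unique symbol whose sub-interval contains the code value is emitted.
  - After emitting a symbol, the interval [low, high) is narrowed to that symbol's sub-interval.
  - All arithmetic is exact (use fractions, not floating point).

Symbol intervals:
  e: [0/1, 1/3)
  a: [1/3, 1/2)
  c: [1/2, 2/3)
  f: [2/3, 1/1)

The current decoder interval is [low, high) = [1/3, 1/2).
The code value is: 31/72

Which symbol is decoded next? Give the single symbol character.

Interval width = high − low = 1/2 − 1/3 = 1/6
Scaled code = (code − low) / width = (31/72 − 1/3) / 1/6 = 7/12
  e: [0/1, 1/3) 
  a: [1/3, 1/2) 
  c: [1/2, 2/3) ← scaled code falls here ✓
  f: [2/3, 1/1) 

Answer: c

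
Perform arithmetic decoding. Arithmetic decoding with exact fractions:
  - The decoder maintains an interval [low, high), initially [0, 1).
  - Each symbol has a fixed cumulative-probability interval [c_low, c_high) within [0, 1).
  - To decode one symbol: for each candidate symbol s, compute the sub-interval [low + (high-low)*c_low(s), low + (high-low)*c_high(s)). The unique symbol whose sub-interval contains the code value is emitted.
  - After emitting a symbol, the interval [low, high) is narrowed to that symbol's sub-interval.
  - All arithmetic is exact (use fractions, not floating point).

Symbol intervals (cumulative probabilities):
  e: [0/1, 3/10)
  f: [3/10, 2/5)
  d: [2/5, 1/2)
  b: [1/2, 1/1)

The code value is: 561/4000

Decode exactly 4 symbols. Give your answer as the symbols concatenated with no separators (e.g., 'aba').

Step 1: interval [0/1, 1/1), width = 1/1 - 0/1 = 1/1
  'e': [0/1 + 1/1*0/1, 0/1 + 1/1*3/10) = [0/1, 3/10) <- contains code 561/4000
  'f': [0/1 + 1/1*3/10, 0/1 + 1/1*2/5) = [3/10, 2/5)
  'd': [0/1 + 1/1*2/5, 0/1 + 1/1*1/2) = [2/5, 1/2)
  'b': [0/1 + 1/1*1/2, 0/1 + 1/1*1/1) = [1/2, 1/1)
  emit 'e', narrow to [0/1, 3/10)
Step 2: interval [0/1, 3/10), width = 3/10 - 0/1 = 3/10
  'e': [0/1 + 3/10*0/1, 0/1 + 3/10*3/10) = [0/1, 9/100)
  'f': [0/1 + 3/10*3/10, 0/1 + 3/10*2/5) = [9/100, 3/25)
  'd': [0/1 + 3/10*2/5, 0/1 + 3/10*1/2) = [3/25, 3/20) <- contains code 561/4000
  'b': [0/1 + 3/10*1/2, 0/1 + 3/10*1/1) = [3/20, 3/10)
  emit 'd', narrow to [3/25, 3/20)
Step 3: interval [3/25, 3/20), width = 3/20 - 3/25 = 3/100
  'e': [3/25 + 3/100*0/1, 3/25 + 3/100*3/10) = [3/25, 129/1000)
  'f': [3/25 + 3/100*3/10, 3/25 + 3/100*2/5) = [129/1000, 33/250)
  'd': [3/25 + 3/100*2/5, 3/25 + 3/100*1/2) = [33/250, 27/200)
  'b': [3/25 + 3/100*1/2, 3/25 + 3/100*1/1) = [27/200, 3/20) <- contains code 561/4000
  emit 'b', narrow to [27/200, 3/20)
Step 4: interval [27/200, 3/20), width = 3/20 - 27/200 = 3/200
  'e': [27/200 + 3/200*0/1, 27/200 + 3/200*3/10) = [27/200, 279/2000)
  'f': [27/200 + 3/200*3/10, 27/200 + 3/200*2/5) = [279/2000, 141/1000) <- contains code 561/4000
  'd': [27/200 + 3/200*2/5, 27/200 + 3/200*1/2) = [141/1000, 57/400)
  'b': [27/200 + 3/200*1/2, 27/200 + 3/200*1/1) = [57/400, 3/20)
  emit 'f', narrow to [279/2000, 141/1000)

Answer: edbf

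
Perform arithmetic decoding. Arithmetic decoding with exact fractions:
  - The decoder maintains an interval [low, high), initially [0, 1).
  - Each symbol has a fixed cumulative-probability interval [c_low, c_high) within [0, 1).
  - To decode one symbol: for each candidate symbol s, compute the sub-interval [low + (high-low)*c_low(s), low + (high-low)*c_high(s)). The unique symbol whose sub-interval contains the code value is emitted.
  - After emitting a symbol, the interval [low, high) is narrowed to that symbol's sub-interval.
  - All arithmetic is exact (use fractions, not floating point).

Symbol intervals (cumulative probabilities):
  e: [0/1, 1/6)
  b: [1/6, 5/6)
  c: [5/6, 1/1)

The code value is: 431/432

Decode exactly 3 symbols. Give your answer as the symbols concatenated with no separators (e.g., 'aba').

Step 1: interval [0/1, 1/1), width = 1/1 - 0/1 = 1/1
  'e': [0/1 + 1/1*0/1, 0/1 + 1/1*1/6) = [0/1, 1/6)
  'b': [0/1 + 1/1*1/6, 0/1 + 1/1*5/6) = [1/6, 5/6)
  'c': [0/1 + 1/1*5/6, 0/1 + 1/1*1/1) = [5/6, 1/1) <- contains code 431/432
  emit 'c', narrow to [5/6, 1/1)
Step 2: interval [5/6, 1/1), width = 1/1 - 5/6 = 1/6
  'e': [5/6 + 1/6*0/1, 5/6 + 1/6*1/6) = [5/6, 31/36)
  'b': [5/6 + 1/6*1/6, 5/6 + 1/6*5/6) = [31/36, 35/36)
  'c': [5/6 + 1/6*5/6, 5/6 + 1/6*1/1) = [35/36, 1/1) <- contains code 431/432
  emit 'c', narrow to [35/36, 1/1)
Step 3: interval [35/36, 1/1), width = 1/1 - 35/36 = 1/36
  'e': [35/36 + 1/36*0/1, 35/36 + 1/36*1/6) = [35/36, 211/216)
  'b': [35/36 + 1/36*1/6, 35/36 + 1/36*5/6) = [211/216, 215/216)
  'c': [35/36 + 1/36*5/6, 35/36 + 1/36*1/1) = [215/216, 1/1) <- contains code 431/432
  emit 'c', narrow to [215/216, 1/1)

Answer: ccc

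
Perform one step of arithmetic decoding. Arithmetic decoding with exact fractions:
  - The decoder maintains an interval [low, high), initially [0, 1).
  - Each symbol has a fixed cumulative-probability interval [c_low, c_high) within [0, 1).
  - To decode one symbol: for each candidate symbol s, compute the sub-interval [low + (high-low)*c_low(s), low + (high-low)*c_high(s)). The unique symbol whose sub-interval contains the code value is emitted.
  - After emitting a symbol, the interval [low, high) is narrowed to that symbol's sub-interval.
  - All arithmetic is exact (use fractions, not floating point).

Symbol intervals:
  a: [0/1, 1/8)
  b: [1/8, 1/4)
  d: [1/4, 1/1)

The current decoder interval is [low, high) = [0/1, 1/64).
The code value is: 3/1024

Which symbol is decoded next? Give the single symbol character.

Interval width = high − low = 1/64 − 0/1 = 1/64
Scaled code = (code − low) / width = (3/1024 − 0/1) / 1/64 = 3/16
  a: [0/1, 1/8) 
  b: [1/8, 1/4) ← scaled code falls here ✓
  d: [1/4, 1/1) 

Answer: b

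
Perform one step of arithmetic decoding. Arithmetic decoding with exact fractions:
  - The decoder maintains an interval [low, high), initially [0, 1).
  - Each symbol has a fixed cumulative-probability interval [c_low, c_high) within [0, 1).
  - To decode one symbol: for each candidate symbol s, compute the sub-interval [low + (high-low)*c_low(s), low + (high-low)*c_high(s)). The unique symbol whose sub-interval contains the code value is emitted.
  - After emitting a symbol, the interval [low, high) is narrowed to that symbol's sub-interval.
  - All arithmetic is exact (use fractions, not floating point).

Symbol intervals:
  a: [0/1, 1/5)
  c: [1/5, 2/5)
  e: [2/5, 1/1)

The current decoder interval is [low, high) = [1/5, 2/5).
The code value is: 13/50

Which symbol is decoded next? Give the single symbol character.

Answer: c

Derivation:
Interval width = high − low = 2/5 − 1/5 = 1/5
Scaled code = (code − low) / width = (13/50 − 1/5) / 1/5 = 3/10
  a: [0/1, 1/5) 
  c: [1/5, 2/5) ← scaled code falls here ✓
  e: [2/5, 1/1) 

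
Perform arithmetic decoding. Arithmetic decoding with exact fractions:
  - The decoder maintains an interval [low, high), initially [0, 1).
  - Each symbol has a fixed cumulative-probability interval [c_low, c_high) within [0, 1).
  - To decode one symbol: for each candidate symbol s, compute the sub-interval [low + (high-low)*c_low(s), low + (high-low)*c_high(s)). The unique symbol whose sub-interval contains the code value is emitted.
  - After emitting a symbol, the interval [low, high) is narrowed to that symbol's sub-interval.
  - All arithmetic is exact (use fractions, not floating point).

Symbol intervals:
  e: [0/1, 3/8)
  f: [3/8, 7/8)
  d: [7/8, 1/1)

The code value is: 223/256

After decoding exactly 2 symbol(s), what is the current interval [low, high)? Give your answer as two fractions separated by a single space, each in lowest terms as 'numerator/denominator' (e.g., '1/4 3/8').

Answer: 13/16 7/8

Derivation:
Step 1: interval [0/1, 1/1), width = 1/1 - 0/1 = 1/1
  'e': [0/1 + 1/1*0/1, 0/1 + 1/1*3/8) = [0/1, 3/8)
  'f': [0/1 + 1/1*3/8, 0/1 + 1/1*7/8) = [3/8, 7/8) <- contains code 223/256
  'd': [0/1 + 1/1*7/8, 0/1 + 1/1*1/1) = [7/8, 1/1)
  emit 'f', narrow to [3/8, 7/8)
Step 2: interval [3/8, 7/8), width = 7/8 - 3/8 = 1/2
  'e': [3/8 + 1/2*0/1, 3/8 + 1/2*3/8) = [3/8, 9/16)
  'f': [3/8 + 1/2*3/8, 3/8 + 1/2*7/8) = [9/16, 13/16)
  'd': [3/8 + 1/2*7/8, 3/8 + 1/2*1/1) = [13/16, 7/8) <- contains code 223/256
  emit 'd', narrow to [13/16, 7/8)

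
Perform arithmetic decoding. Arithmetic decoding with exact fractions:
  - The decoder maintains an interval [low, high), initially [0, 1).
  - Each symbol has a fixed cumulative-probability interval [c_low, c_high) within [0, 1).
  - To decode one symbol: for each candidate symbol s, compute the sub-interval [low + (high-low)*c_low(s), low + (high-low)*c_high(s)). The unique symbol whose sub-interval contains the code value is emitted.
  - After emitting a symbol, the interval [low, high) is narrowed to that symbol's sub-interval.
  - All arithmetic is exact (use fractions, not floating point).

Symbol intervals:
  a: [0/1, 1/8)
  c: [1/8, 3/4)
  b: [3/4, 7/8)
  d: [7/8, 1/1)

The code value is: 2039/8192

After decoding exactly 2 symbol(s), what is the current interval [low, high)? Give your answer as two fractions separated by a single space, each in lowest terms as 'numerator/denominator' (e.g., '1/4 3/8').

Answer: 13/64 19/32

Derivation:
Step 1: interval [0/1, 1/1), width = 1/1 - 0/1 = 1/1
  'a': [0/1 + 1/1*0/1, 0/1 + 1/1*1/8) = [0/1, 1/8)
  'c': [0/1 + 1/1*1/8, 0/1 + 1/1*3/4) = [1/8, 3/4) <- contains code 2039/8192
  'b': [0/1 + 1/1*3/4, 0/1 + 1/1*7/8) = [3/4, 7/8)
  'd': [0/1 + 1/1*7/8, 0/1 + 1/1*1/1) = [7/8, 1/1)
  emit 'c', narrow to [1/8, 3/4)
Step 2: interval [1/8, 3/4), width = 3/4 - 1/8 = 5/8
  'a': [1/8 + 5/8*0/1, 1/8 + 5/8*1/8) = [1/8, 13/64)
  'c': [1/8 + 5/8*1/8, 1/8 + 5/8*3/4) = [13/64, 19/32) <- contains code 2039/8192
  'b': [1/8 + 5/8*3/4, 1/8 + 5/8*7/8) = [19/32, 43/64)
  'd': [1/8 + 5/8*7/8, 1/8 + 5/8*1/1) = [43/64, 3/4)
  emit 'c', narrow to [13/64, 19/32)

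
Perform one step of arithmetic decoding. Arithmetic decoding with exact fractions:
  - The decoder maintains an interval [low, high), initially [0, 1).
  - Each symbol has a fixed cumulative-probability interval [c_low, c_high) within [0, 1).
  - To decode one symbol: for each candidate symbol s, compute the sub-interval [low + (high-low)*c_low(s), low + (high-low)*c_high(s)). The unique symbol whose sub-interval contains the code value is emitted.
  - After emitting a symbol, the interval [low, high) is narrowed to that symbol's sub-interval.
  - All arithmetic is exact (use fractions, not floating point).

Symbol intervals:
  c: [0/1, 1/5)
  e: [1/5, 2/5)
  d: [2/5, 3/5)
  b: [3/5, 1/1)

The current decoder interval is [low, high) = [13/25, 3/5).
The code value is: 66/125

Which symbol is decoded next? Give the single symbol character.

Interval width = high − low = 3/5 − 13/25 = 2/25
Scaled code = (code − low) / width = (66/125 − 13/25) / 2/25 = 1/10
  c: [0/1, 1/5) ← scaled code falls here ✓
  e: [1/5, 2/5) 
  d: [2/5, 3/5) 
  b: [3/5, 1/1) 

Answer: c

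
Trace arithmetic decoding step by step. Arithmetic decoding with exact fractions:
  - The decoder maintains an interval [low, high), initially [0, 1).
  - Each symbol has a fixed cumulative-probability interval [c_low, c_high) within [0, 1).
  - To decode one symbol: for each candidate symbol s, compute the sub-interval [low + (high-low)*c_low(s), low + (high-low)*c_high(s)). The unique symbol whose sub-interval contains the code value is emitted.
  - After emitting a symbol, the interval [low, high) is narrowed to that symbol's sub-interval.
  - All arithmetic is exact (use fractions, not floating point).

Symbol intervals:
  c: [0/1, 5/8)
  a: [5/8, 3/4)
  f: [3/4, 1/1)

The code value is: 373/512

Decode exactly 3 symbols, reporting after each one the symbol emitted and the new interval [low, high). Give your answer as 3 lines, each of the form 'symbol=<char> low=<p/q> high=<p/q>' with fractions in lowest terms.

Step 1: interval [0/1, 1/1), width = 1/1 - 0/1 = 1/1
  'c': [0/1 + 1/1*0/1, 0/1 + 1/1*5/8) = [0/1, 5/8)
  'a': [0/1 + 1/1*5/8, 0/1 + 1/1*3/4) = [5/8, 3/4) <- contains code 373/512
  'f': [0/1 + 1/1*3/4, 0/1 + 1/1*1/1) = [3/4, 1/1)
  emit 'a', narrow to [5/8, 3/4)
Step 2: interval [5/8, 3/4), width = 3/4 - 5/8 = 1/8
  'c': [5/8 + 1/8*0/1, 5/8 + 1/8*5/8) = [5/8, 45/64)
  'a': [5/8 + 1/8*5/8, 5/8 + 1/8*3/4) = [45/64, 23/32)
  'f': [5/8 + 1/8*3/4, 5/8 + 1/8*1/1) = [23/32, 3/4) <- contains code 373/512
  emit 'f', narrow to [23/32, 3/4)
Step 3: interval [23/32, 3/4), width = 3/4 - 23/32 = 1/32
  'c': [23/32 + 1/32*0/1, 23/32 + 1/32*5/8) = [23/32, 189/256) <- contains code 373/512
  'a': [23/32 + 1/32*5/8, 23/32 + 1/32*3/4) = [189/256, 95/128)
  'f': [23/32 + 1/32*3/4, 23/32 + 1/32*1/1) = [95/128, 3/4)
  emit 'c', narrow to [23/32, 189/256)

Answer: symbol=a low=5/8 high=3/4
symbol=f low=23/32 high=3/4
symbol=c low=23/32 high=189/256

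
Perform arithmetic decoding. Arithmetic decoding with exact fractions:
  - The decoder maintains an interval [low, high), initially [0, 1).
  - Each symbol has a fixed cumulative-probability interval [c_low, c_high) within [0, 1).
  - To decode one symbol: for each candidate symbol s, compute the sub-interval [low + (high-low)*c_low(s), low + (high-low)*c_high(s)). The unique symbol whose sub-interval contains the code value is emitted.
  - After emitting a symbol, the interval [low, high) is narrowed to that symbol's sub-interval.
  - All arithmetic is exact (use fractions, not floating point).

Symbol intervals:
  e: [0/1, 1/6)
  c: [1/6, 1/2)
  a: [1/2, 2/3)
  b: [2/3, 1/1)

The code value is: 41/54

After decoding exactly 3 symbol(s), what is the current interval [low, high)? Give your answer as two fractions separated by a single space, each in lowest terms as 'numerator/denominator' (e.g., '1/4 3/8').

Answer: 20/27 7/9

Derivation:
Step 1: interval [0/1, 1/1), width = 1/1 - 0/1 = 1/1
  'e': [0/1 + 1/1*0/1, 0/1 + 1/1*1/6) = [0/1, 1/6)
  'c': [0/1 + 1/1*1/6, 0/1 + 1/1*1/2) = [1/6, 1/2)
  'a': [0/1 + 1/1*1/2, 0/1 + 1/1*2/3) = [1/2, 2/3)
  'b': [0/1 + 1/1*2/3, 0/1 + 1/1*1/1) = [2/3, 1/1) <- contains code 41/54
  emit 'b', narrow to [2/3, 1/1)
Step 2: interval [2/3, 1/1), width = 1/1 - 2/3 = 1/3
  'e': [2/3 + 1/3*0/1, 2/3 + 1/3*1/6) = [2/3, 13/18)
  'c': [2/3 + 1/3*1/6, 2/3 + 1/3*1/2) = [13/18, 5/6) <- contains code 41/54
  'a': [2/3 + 1/3*1/2, 2/3 + 1/3*2/3) = [5/6, 8/9)
  'b': [2/3 + 1/3*2/3, 2/3 + 1/3*1/1) = [8/9, 1/1)
  emit 'c', narrow to [13/18, 5/6)
Step 3: interval [13/18, 5/6), width = 5/6 - 13/18 = 1/9
  'e': [13/18 + 1/9*0/1, 13/18 + 1/9*1/6) = [13/18, 20/27)
  'c': [13/18 + 1/9*1/6, 13/18 + 1/9*1/2) = [20/27, 7/9) <- contains code 41/54
  'a': [13/18 + 1/9*1/2, 13/18 + 1/9*2/3) = [7/9, 43/54)
  'b': [13/18 + 1/9*2/3, 13/18 + 1/9*1/1) = [43/54, 5/6)
  emit 'c', narrow to [20/27, 7/9)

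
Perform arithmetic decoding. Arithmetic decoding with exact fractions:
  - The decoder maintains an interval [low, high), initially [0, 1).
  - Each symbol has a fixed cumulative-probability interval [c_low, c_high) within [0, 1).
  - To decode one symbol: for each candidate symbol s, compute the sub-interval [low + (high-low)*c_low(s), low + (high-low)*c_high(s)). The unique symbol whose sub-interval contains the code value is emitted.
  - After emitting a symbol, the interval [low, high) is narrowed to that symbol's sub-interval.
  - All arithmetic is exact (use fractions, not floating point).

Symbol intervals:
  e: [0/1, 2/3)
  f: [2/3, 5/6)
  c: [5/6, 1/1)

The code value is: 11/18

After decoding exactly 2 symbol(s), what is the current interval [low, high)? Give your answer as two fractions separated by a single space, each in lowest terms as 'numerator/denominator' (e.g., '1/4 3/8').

Step 1: interval [0/1, 1/1), width = 1/1 - 0/1 = 1/1
  'e': [0/1 + 1/1*0/1, 0/1 + 1/1*2/3) = [0/1, 2/3) <- contains code 11/18
  'f': [0/1 + 1/1*2/3, 0/1 + 1/1*5/6) = [2/3, 5/6)
  'c': [0/1 + 1/1*5/6, 0/1 + 1/1*1/1) = [5/6, 1/1)
  emit 'e', narrow to [0/1, 2/3)
Step 2: interval [0/1, 2/3), width = 2/3 - 0/1 = 2/3
  'e': [0/1 + 2/3*0/1, 0/1 + 2/3*2/3) = [0/1, 4/9)
  'f': [0/1 + 2/3*2/3, 0/1 + 2/3*5/6) = [4/9, 5/9)
  'c': [0/1 + 2/3*5/6, 0/1 + 2/3*1/1) = [5/9, 2/3) <- contains code 11/18
  emit 'c', narrow to [5/9, 2/3)

Answer: 5/9 2/3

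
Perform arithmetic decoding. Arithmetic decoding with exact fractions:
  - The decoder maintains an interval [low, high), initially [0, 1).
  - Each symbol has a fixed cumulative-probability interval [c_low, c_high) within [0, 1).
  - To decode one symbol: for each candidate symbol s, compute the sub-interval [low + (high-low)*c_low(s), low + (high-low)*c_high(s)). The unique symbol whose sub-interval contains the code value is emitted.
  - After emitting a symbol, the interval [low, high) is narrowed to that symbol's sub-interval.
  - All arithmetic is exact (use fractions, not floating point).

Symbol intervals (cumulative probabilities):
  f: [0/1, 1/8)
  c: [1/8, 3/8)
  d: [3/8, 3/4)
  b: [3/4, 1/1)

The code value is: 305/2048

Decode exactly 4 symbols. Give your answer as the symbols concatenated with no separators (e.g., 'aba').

Step 1: interval [0/1, 1/1), width = 1/1 - 0/1 = 1/1
  'f': [0/1 + 1/1*0/1, 0/1 + 1/1*1/8) = [0/1, 1/8)
  'c': [0/1 + 1/1*1/8, 0/1 + 1/1*3/8) = [1/8, 3/8) <- contains code 305/2048
  'd': [0/1 + 1/1*3/8, 0/1 + 1/1*3/4) = [3/8, 3/4)
  'b': [0/1 + 1/1*3/4, 0/1 + 1/1*1/1) = [3/4, 1/1)
  emit 'c', narrow to [1/8, 3/8)
Step 2: interval [1/8, 3/8), width = 3/8 - 1/8 = 1/4
  'f': [1/8 + 1/4*0/1, 1/8 + 1/4*1/8) = [1/8, 5/32) <- contains code 305/2048
  'c': [1/8 + 1/4*1/8, 1/8 + 1/4*3/8) = [5/32, 7/32)
  'd': [1/8 + 1/4*3/8, 1/8 + 1/4*3/4) = [7/32, 5/16)
  'b': [1/8 + 1/4*3/4, 1/8 + 1/4*1/1) = [5/16, 3/8)
  emit 'f', narrow to [1/8, 5/32)
Step 3: interval [1/8, 5/32), width = 5/32 - 1/8 = 1/32
  'f': [1/8 + 1/32*0/1, 1/8 + 1/32*1/8) = [1/8, 33/256)
  'c': [1/8 + 1/32*1/8, 1/8 + 1/32*3/8) = [33/256, 35/256)
  'd': [1/8 + 1/32*3/8, 1/8 + 1/32*3/4) = [35/256, 19/128)
  'b': [1/8 + 1/32*3/4, 1/8 + 1/32*1/1) = [19/128, 5/32) <- contains code 305/2048
  emit 'b', narrow to [19/128, 5/32)
Step 4: interval [19/128, 5/32), width = 5/32 - 19/128 = 1/128
  'f': [19/128 + 1/128*0/1, 19/128 + 1/128*1/8) = [19/128, 153/1024) <- contains code 305/2048
  'c': [19/128 + 1/128*1/8, 19/128 + 1/128*3/8) = [153/1024, 155/1024)
  'd': [19/128 + 1/128*3/8, 19/128 + 1/128*3/4) = [155/1024, 79/512)
  'b': [19/128 + 1/128*3/4, 19/128 + 1/128*1/1) = [79/512, 5/32)
  emit 'f', narrow to [19/128, 153/1024)

Answer: cfbf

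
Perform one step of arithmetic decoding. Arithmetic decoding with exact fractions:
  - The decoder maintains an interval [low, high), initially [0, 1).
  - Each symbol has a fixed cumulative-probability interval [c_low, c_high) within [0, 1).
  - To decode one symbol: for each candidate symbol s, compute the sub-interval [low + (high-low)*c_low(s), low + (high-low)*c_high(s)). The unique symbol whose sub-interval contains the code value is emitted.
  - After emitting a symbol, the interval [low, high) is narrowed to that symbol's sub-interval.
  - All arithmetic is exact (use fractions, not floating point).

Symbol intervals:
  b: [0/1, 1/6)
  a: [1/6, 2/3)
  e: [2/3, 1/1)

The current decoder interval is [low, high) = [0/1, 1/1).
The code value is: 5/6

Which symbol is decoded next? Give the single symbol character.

Interval width = high − low = 1/1 − 0/1 = 1/1
Scaled code = (code − low) / width = (5/6 − 0/1) / 1/1 = 5/6
  b: [0/1, 1/6) 
  a: [1/6, 2/3) 
  e: [2/3, 1/1) ← scaled code falls here ✓

Answer: e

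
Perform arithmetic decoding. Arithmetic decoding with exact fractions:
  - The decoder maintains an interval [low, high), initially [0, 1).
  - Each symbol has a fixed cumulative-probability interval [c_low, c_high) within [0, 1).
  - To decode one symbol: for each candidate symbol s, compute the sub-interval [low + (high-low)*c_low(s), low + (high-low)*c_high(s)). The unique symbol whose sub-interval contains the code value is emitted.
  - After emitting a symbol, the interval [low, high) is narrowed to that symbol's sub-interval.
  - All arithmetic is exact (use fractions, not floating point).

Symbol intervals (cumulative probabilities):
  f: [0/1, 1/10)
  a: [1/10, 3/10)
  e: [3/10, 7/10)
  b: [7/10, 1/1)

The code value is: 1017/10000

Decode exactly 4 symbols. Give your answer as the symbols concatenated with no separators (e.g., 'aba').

Step 1: interval [0/1, 1/1), width = 1/1 - 0/1 = 1/1
  'f': [0/1 + 1/1*0/1, 0/1 + 1/1*1/10) = [0/1, 1/10)
  'a': [0/1 + 1/1*1/10, 0/1 + 1/1*3/10) = [1/10, 3/10) <- contains code 1017/10000
  'e': [0/1 + 1/1*3/10, 0/1 + 1/1*7/10) = [3/10, 7/10)
  'b': [0/1 + 1/1*7/10, 0/1 + 1/1*1/1) = [7/10, 1/1)
  emit 'a', narrow to [1/10, 3/10)
Step 2: interval [1/10, 3/10), width = 3/10 - 1/10 = 1/5
  'f': [1/10 + 1/5*0/1, 1/10 + 1/5*1/10) = [1/10, 3/25) <- contains code 1017/10000
  'a': [1/10 + 1/5*1/10, 1/10 + 1/5*3/10) = [3/25, 4/25)
  'e': [1/10 + 1/5*3/10, 1/10 + 1/5*7/10) = [4/25, 6/25)
  'b': [1/10 + 1/5*7/10, 1/10 + 1/5*1/1) = [6/25, 3/10)
  emit 'f', narrow to [1/10, 3/25)
Step 3: interval [1/10, 3/25), width = 3/25 - 1/10 = 1/50
  'f': [1/10 + 1/50*0/1, 1/10 + 1/50*1/10) = [1/10, 51/500) <- contains code 1017/10000
  'a': [1/10 + 1/50*1/10, 1/10 + 1/50*3/10) = [51/500, 53/500)
  'e': [1/10 + 1/50*3/10, 1/10 + 1/50*7/10) = [53/500, 57/500)
  'b': [1/10 + 1/50*7/10, 1/10 + 1/50*1/1) = [57/500, 3/25)
  emit 'f', narrow to [1/10, 51/500)
Step 4: interval [1/10, 51/500), width = 51/500 - 1/10 = 1/500
  'f': [1/10 + 1/500*0/1, 1/10 + 1/500*1/10) = [1/10, 501/5000)
  'a': [1/10 + 1/500*1/10, 1/10 + 1/500*3/10) = [501/5000, 503/5000)
  'e': [1/10 + 1/500*3/10, 1/10 + 1/500*7/10) = [503/5000, 507/5000)
  'b': [1/10 + 1/500*7/10, 1/10 + 1/500*1/1) = [507/5000, 51/500) <- contains code 1017/10000
  emit 'b', narrow to [507/5000, 51/500)

Answer: affb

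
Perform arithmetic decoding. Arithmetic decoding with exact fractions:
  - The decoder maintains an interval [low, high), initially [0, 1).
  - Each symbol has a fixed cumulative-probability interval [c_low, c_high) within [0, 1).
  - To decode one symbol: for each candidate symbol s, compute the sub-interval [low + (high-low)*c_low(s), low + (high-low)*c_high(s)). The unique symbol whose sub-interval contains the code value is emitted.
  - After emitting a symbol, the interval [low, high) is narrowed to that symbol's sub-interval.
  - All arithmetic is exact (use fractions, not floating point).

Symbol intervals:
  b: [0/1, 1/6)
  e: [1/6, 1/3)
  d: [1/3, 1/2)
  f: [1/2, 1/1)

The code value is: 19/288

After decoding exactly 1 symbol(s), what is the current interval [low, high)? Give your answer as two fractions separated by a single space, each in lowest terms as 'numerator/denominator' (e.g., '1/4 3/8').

Answer: 0/1 1/6

Derivation:
Step 1: interval [0/1, 1/1), width = 1/1 - 0/1 = 1/1
  'b': [0/1 + 1/1*0/1, 0/1 + 1/1*1/6) = [0/1, 1/6) <- contains code 19/288
  'e': [0/1 + 1/1*1/6, 0/1 + 1/1*1/3) = [1/6, 1/3)
  'd': [0/1 + 1/1*1/3, 0/1 + 1/1*1/2) = [1/3, 1/2)
  'f': [0/1 + 1/1*1/2, 0/1 + 1/1*1/1) = [1/2, 1/1)
  emit 'b', narrow to [0/1, 1/6)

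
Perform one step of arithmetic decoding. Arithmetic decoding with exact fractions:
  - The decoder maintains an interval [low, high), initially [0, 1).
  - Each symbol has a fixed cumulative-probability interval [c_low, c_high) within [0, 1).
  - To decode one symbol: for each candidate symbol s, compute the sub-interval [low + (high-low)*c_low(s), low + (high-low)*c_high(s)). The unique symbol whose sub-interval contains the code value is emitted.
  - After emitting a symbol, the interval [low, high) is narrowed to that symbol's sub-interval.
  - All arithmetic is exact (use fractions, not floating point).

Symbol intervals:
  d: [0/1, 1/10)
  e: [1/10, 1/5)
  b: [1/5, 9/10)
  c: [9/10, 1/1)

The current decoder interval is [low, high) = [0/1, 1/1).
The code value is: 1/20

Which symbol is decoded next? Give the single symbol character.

Answer: d

Derivation:
Interval width = high − low = 1/1 − 0/1 = 1/1
Scaled code = (code − low) / width = (1/20 − 0/1) / 1/1 = 1/20
  d: [0/1, 1/10) ← scaled code falls here ✓
  e: [1/10, 1/5) 
  b: [1/5, 9/10) 
  c: [9/10, 1/1) 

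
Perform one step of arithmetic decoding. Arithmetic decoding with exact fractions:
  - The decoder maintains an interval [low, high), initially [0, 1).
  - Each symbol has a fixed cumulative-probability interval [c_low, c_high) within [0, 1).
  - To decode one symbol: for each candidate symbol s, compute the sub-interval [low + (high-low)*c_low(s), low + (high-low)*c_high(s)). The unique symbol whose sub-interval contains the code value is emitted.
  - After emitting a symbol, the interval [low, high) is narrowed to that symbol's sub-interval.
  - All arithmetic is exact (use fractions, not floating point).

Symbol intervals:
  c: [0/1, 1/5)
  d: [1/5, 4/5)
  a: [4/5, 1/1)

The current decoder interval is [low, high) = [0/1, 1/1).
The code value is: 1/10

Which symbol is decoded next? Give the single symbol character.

Answer: c

Derivation:
Interval width = high − low = 1/1 − 0/1 = 1/1
Scaled code = (code − low) / width = (1/10 − 0/1) / 1/1 = 1/10
  c: [0/1, 1/5) ← scaled code falls here ✓
  d: [1/5, 4/5) 
  a: [4/5, 1/1) 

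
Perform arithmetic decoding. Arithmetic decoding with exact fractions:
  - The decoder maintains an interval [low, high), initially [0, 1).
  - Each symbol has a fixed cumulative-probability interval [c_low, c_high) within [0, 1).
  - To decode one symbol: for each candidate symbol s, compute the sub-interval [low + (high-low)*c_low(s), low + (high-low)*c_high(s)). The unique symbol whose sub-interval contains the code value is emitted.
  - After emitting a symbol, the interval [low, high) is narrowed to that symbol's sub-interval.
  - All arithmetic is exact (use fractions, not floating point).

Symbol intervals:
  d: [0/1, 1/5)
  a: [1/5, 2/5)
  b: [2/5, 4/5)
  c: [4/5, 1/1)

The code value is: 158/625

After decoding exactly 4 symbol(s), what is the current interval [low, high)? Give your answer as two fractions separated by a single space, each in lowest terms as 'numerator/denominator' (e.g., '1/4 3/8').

Step 1: interval [0/1, 1/1), width = 1/1 - 0/1 = 1/1
  'd': [0/1 + 1/1*0/1, 0/1 + 1/1*1/5) = [0/1, 1/5)
  'a': [0/1 + 1/1*1/5, 0/1 + 1/1*2/5) = [1/5, 2/5) <- contains code 158/625
  'b': [0/1 + 1/1*2/5, 0/1 + 1/1*4/5) = [2/5, 4/5)
  'c': [0/1 + 1/1*4/5, 0/1 + 1/1*1/1) = [4/5, 1/1)
  emit 'a', narrow to [1/5, 2/5)
Step 2: interval [1/5, 2/5), width = 2/5 - 1/5 = 1/5
  'd': [1/5 + 1/5*0/1, 1/5 + 1/5*1/5) = [1/5, 6/25)
  'a': [1/5 + 1/5*1/5, 1/5 + 1/5*2/5) = [6/25, 7/25) <- contains code 158/625
  'b': [1/5 + 1/5*2/5, 1/5 + 1/5*4/5) = [7/25, 9/25)
  'c': [1/5 + 1/5*4/5, 1/5 + 1/5*1/1) = [9/25, 2/5)
  emit 'a', narrow to [6/25, 7/25)
Step 3: interval [6/25, 7/25), width = 7/25 - 6/25 = 1/25
  'd': [6/25 + 1/25*0/1, 6/25 + 1/25*1/5) = [6/25, 31/125)
  'a': [6/25 + 1/25*1/5, 6/25 + 1/25*2/5) = [31/125, 32/125) <- contains code 158/625
  'b': [6/25 + 1/25*2/5, 6/25 + 1/25*4/5) = [32/125, 34/125)
  'c': [6/25 + 1/25*4/5, 6/25 + 1/25*1/1) = [34/125, 7/25)
  emit 'a', narrow to [31/125, 32/125)
Step 4: interval [31/125, 32/125), width = 32/125 - 31/125 = 1/125
  'd': [31/125 + 1/125*0/1, 31/125 + 1/125*1/5) = [31/125, 156/625)
  'a': [31/125 + 1/125*1/5, 31/125 + 1/125*2/5) = [156/625, 157/625)
  'b': [31/125 + 1/125*2/5, 31/125 + 1/125*4/5) = [157/625, 159/625) <- contains code 158/625
  'c': [31/125 + 1/125*4/5, 31/125 + 1/125*1/1) = [159/625, 32/125)
  emit 'b', narrow to [157/625, 159/625)

Answer: 157/625 159/625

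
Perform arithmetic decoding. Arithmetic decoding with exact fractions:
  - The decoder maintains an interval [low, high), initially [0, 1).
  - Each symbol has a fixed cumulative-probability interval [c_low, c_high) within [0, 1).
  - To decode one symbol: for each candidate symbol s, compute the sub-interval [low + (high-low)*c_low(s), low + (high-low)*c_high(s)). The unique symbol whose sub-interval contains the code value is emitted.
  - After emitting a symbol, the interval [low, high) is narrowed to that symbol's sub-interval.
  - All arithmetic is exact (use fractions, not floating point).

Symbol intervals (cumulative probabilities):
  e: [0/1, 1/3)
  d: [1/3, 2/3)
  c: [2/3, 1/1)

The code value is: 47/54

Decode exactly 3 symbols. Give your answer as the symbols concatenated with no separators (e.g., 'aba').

Answer: cdc

Derivation:
Step 1: interval [0/1, 1/1), width = 1/1 - 0/1 = 1/1
  'e': [0/1 + 1/1*0/1, 0/1 + 1/1*1/3) = [0/1, 1/3)
  'd': [0/1 + 1/1*1/3, 0/1 + 1/1*2/3) = [1/3, 2/3)
  'c': [0/1 + 1/1*2/3, 0/1 + 1/1*1/1) = [2/3, 1/1) <- contains code 47/54
  emit 'c', narrow to [2/3, 1/1)
Step 2: interval [2/3, 1/1), width = 1/1 - 2/3 = 1/3
  'e': [2/3 + 1/3*0/1, 2/3 + 1/3*1/3) = [2/3, 7/9)
  'd': [2/3 + 1/3*1/3, 2/3 + 1/3*2/3) = [7/9, 8/9) <- contains code 47/54
  'c': [2/3 + 1/3*2/3, 2/3 + 1/3*1/1) = [8/9, 1/1)
  emit 'd', narrow to [7/9, 8/9)
Step 3: interval [7/9, 8/9), width = 8/9 - 7/9 = 1/9
  'e': [7/9 + 1/9*0/1, 7/9 + 1/9*1/3) = [7/9, 22/27)
  'd': [7/9 + 1/9*1/3, 7/9 + 1/9*2/3) = [22/27, 23/27)
  'c': [7/9 + 1/9*2/3, 7/9 + 1/9*1/1) = [23/27, 8/9) <- contains code 47/54
  emit 'c', narrow to [23/27, 8/9)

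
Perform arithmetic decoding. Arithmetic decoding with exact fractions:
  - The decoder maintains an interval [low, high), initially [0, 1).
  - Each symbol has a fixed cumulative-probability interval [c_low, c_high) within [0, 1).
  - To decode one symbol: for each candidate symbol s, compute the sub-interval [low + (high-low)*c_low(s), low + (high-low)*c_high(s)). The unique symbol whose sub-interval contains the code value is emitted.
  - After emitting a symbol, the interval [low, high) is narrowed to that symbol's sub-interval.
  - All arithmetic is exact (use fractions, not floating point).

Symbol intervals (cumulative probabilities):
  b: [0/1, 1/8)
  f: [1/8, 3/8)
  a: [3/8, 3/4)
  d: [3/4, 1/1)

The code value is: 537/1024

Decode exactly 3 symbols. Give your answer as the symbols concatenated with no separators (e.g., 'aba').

Step 1: interval [0/1, 1/1), width = 1/1 - 0/1 = 1/1
  'b': [0/1 + 1/1*0/1, 0/1 + 1/1*1/8) = [0/1, 1/8)
  'f': [0/1 + 1/1*1/8, 0/1 + 1/1*3/8) = [1/8, 3/8)
  'a': [0/1 + 1/1*3/8, 0/1 + 1/1*3/4) = [3/8, 3/4) <- contains code 537/1024
  'd': [0/1 + 1/1*3/4, 0/1 + 1/1*1/1) = [3/4, 1/1)
  emit 'a', narrow to [3/8, 3/4)
Step 2: interval [3/8, 3/4), width = 3/4 - 3/8 = 3/8
  'b': [3/8 + 3/8*0/1, 3/8 + 3/8*1/8) = [3/8, 27/64)
  'f': [3/8 + 3/8*1/8, 3/8 + 3/8*3/8) = [27/64, 33/64)
  'a': [3/8 + 3/8*3/8, 3/8 + 3/8*3/4) = [33/64, 21/32) <- contains code 537/1024
  'd': [3/8 + 3/8*3/4, 3/8 + 3/8*1/1) = [21/32, 3/4)
  emit 'a', narrow to [33/64, 21/32)
Step 3: interval [33/64, 21/32), width = 21/32 - 33/64 = 9/64
  'b': [33/64 + 9/64*0/1, 33/64 + 9/64*1/8) = [33/64, 273/512) <- contains code 537/1024
  'f': [33/64 + 9/64*1/8, 33/64 + 9/64*3/8) = [273/512, 291/512)
  'a': [33/64 + 9/64*3/8, 33/64 + 9/64*3/4) = [291/512, 159/256)
  'd': [33/64 + 9/64*3/4, 33/64 + 9/64*1/1) = [159/256, 21/32)
  emit 'b', narrow to [33/64, 273/512)

Answer: aab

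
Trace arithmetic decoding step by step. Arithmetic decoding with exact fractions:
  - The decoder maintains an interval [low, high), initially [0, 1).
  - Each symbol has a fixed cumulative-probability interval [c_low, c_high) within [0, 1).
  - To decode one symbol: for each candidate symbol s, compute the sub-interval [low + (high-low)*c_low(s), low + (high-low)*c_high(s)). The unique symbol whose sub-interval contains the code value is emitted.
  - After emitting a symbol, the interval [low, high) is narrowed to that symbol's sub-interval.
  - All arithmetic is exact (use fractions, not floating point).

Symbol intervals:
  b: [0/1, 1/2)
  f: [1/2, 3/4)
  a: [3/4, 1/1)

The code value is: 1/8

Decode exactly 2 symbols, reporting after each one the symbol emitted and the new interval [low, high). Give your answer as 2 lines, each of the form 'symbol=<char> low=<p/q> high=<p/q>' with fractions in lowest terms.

Step 1: interval [0/1, 1/1), width = 1/1 - 0/1 = 1/1
  'b': [0/1 + 1/1*0/1, 0/1 + 1/1*1/2) = [0/1, 1/2) <- contains code 1/8
  'f': [0/1 + 1/1*1/2, 0/1 + 1/1*3/4) = [1/2, 3/4)
  'a': [0/1 + 1/1*3/4, 0/1 + 1/1*1/1) = [3/4, 1/1)
  emit 'b', narrow to [0/1, 1/2)
Step 2: interval [0/1, 1/2), width = 1/2 - 0/1 = 1/2
  'b': [0/1 + 1/2*0/1, 0/1 + 1/2*1/2) = [0/1, 1/4) <- contains code 1/8
  'f': [0/1 + 1/2*1/2, 0/1 + 1/2*3/4) = [1/4, 3/8)
  'a': [0/1 + 1/2*3/4, 0/1 + 1/2*1/1) = [3/8, 1/2)
  emit 'b', narrow to [0/1, 1/4)

Answer: symbol=b low=0/1 high=1/2
symbol=b low=0/1 high=1/4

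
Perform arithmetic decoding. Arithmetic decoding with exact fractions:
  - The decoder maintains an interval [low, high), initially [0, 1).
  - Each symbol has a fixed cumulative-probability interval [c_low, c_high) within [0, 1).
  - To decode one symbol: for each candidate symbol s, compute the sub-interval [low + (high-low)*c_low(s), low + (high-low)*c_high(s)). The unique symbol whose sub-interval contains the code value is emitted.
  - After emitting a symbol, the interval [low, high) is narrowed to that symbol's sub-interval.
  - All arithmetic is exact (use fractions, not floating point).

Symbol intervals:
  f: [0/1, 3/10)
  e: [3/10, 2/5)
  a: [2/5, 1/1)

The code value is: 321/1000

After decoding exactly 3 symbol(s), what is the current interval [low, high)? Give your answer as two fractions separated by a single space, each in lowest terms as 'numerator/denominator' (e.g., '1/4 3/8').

Answer: 39/125 33/100

Derivation:
Step 1: interval [0/1, 1/1), width = 1/1 - 0/1 = 1/1
  'f': [0/1 + 1/1*0/1, 0/1 + 1/1*3/10) = [0/1, 3/10)
  'e': [0/1 + 1/1*3/10, 0/1 + 1/1*2/5) = [3/10, 2/5) <- contains code 321/1000
  'a': [0/1 + 1/1*2/5, 0/1 + 1/1*1/1) = [2/5, 1/1)
  emit 'e', narrow to [3/10, 2/5)
Step 2: interval [3/10, 2/5), width = 2/5 - 3/10 = 1/10
  'f': [3/10 + 1/10*0/1, 3/10 + 1/10*3/10) = [3/10, 33/100) <- contains code 321/1000
  'e': [3/10 + 1/10*3/10, 3/10 + 1/10*2/5) = [33/100, 17/50)
  'a': [3/10 + 1/10*2/5, 3/10 + 1/10*1/1) = [17/50, 2/5)
  emit 'f', narrow to [3/10, 33/100)
Step 3: interval [3/10, 33/100), width = 33/100 - 3/10 = 3/100
  'f': [3/10 + 3/100*0/1, 3/10 + 3/100*3/10) = [3/10, 309/1000)
  'e': [3/10 + 3/100*3/10, 3/10 + 3/100*2/5) = [309/1000, 39/125)
  'a': [3/10 + 3/100*2/5, 3/10 + 3/100*1/1) = [39/125, 33/100) <- contains code 321/1000
  emit 'a', narrow to [39/125, 33/100)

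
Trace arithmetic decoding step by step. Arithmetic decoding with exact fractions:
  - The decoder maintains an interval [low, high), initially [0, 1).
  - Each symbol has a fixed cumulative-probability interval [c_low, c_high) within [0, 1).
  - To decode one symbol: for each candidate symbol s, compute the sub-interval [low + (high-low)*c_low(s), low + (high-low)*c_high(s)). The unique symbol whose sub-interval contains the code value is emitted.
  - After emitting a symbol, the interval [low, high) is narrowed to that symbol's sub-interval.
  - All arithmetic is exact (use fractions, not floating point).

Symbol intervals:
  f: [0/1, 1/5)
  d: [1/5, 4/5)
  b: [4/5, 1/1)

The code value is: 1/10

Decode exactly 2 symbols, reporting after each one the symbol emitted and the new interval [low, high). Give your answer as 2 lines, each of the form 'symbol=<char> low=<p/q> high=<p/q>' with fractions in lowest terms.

Step 1: interval [0/1, 1/1), width = 1/1 - 0/1 = 1/1
  'f': [0/1 + 1/1*0/1, 0/1 + 1/1*1/5) = [0/1, 1/5) <- contains code 1/10
  'd': [0/1 + 1/1*1/5, 0/1 + 1/1*4/5) = [1/5, 4/5)
  'b': [0/1 + 1/1*4/5, 0/1 + 1/1*1/1) = [4/5, 1/1)
  emit 'f', narrow to [0/1, 1/5)
Step 2: interval [0/1, 1/5), width = 1/5 - 0/1 = 1/5
  'f': [0/1 + 1/5*0/1, 0/1 + 1/5*1/5) = [0/1, 1/25)
  'd': [0/1 + 1/5*1/5, 0/1 + 1/5*4/5) = [1/25, 4/25) <- contains code 1/10
  'b': [0/1 + 1/5*4/5, 0/1 + 1/5*1/1) = [4/25, 1/5)
  emit 'd', narrow to [1/25, 4/25)

Answer: symbol=f low=0/1 high=1/5
symbol=d low=1/25 high=4/25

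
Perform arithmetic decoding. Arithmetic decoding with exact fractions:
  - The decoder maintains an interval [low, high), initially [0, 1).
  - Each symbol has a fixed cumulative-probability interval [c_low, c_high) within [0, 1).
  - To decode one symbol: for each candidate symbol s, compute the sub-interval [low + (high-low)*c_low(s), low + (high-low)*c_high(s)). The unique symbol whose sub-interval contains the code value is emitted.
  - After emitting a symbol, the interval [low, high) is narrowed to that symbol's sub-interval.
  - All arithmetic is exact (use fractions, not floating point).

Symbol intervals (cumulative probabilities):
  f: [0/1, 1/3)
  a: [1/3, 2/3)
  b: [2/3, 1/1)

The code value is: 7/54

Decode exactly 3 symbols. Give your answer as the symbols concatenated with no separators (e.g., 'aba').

Step 1: interval [0/1, 1/1), width = 1/1 - 0/1 = 1/1
  'f': [0/1 + 1/1*0/1, 0/1 + 1/1*1/3) = [0/1, 1/3) <- contains code 7/54
  'a': [0/1 + 1/1*1/3, 0/1 + 1/1*2/3) = [1/3, 2/3)
  'b': [0/1 + 1/1*2/3, 0/1 + 1/1*1/1) = [2/3, 1/1)
  emit 'f', narrow to [0/1, 1/3)
Step 2: interval [0/1, 1/3), width = 1/3 - 0/1 = 1/3
  'f': [0/1 + 1/3*0/1, 0/1 + 1/3*1/3) = [0/1, 1/9)
  'a': [0/1 + 1/3*1/3, 0/1 + 1/3*2/3) = [1/9, 2/9) <- contains code 7/54
  'b': [0/1 + 1/3*2/3, 0/1 + 1/3*1/1) = [2/9, 1/3)
  emit 'a', narrow to [1/9, 2/9)
Step 3: interval [1/9, 2/9), width = 2/9 - 1/9 = 1/9
  'f': [1/9 + 1/9*0/1, 1/9 + 1/9*1/3) = [1/9, 4/27) <- contains code 7/54
  'a': [1/9 + 1/9*1/3, 1/9 + 1/9*2/3) = [4/27, 5/27)
  'b': [1/9 + 1/9*2/3, 1/9 + 1/9*1/1) = [5/27, 2/9)
  emit 'f', narrow to [1/9, 4/27)

Answer: faf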